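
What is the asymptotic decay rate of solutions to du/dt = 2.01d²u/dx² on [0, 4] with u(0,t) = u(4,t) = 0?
Eigenvalues: λₙ = 2.01n²π²/4².
First three modes:
  n=1: λ₁ = 2.01π²/4² ≈ 1.24
  n=2: λ₂ = 8.04π²/4² ≈ 4.959 (4× faster decay)
  n=3: λ₃ = 18.09π²/4² ≈ 11.159 (9× faster decay)
As t → ∞, higher modes decay exponentially faster. The n=1 mode dominates: u ~ c₁ sin(πx/4) e^{-λ₁t}.
Decay rate: λ₁ = 2.01π²/4² ≈ 1.24.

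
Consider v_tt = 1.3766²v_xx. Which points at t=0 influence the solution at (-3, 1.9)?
Domain of dependence: [-5.61554, -0.38446]. Signals travel at speed 1.3766, so data within |x - -3| ≤ 1.3766·1.9 = 2.61554 can reach the point.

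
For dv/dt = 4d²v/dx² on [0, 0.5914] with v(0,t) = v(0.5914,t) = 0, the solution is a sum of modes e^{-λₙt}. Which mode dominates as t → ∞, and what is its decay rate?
Eigenvalues: λₙ = 4n²π²/0.5914².
First three modes:
  n=1: λ₁ = 4π²/0.5914² ≈ 112.875
  n=2: λ₂ = 16π²/0.5914² ≈ 451.499 (4× faster decay)
  n=3: λ₃ = 36π²/0.5914² ≈ 1015.873 (9× faster decay)
As t → ∞, higher modes decay exponentially faster. The n=1 mode dominates: v ~ c₁ sin(πx/0.5914) e^{-λ₁t}.
Decay rate: λ₁ = 4π²/0.5914² ≈ 112.875.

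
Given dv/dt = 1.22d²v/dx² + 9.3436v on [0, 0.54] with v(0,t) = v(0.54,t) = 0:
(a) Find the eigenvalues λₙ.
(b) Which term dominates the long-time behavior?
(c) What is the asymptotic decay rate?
Eigenvalues: λₙ = 1.22n²π²/0.54² - 9.3436.
First three modes:
  n=1: λ₁ = 1.22π²/0.54² - 9.3436 ≈ 31.949
  n=2: λ₂ = 4.88π²/0.54² - 9.3436 ≈ 155.827
  n=3: λ₃ = 10.98π²/0.54² - 9.3436 ≈ 362.29
Since 1.22π²/0.54² ≈ 41.293 > 9.3436, all λₙ > 0.
The n=1 mode decays slowest → dominates as t → ∞.
Asymptotic: v ~ c₁ sin(πx/0.54) e^{-λ₁t} with decay rate λ₁ ≈ 31.949.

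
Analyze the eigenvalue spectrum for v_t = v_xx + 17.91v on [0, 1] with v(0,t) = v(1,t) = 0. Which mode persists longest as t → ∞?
Eigenvalues: λₙ = n²π²/1² - 17.91.
First three modes:
  n=1: λ₁ = π² - 17.91 ≈ -8.04
  n=2: λ₂ = 4π² - 17.91 ≈ 21.568
  n=3: λ₃ = 9π² - 17.91 ≈ 70.916
Since π² ≈ 9.87 < 17.91, λ₁ < 0.
The n=1 mode grows fastest (−λₙ is largest for n=1) → dominates.
Asymptotic: v ~ c₁ sin(πx/1) e^{8.04t} (exponential growth at rate −λ₁ ≈ 8.04).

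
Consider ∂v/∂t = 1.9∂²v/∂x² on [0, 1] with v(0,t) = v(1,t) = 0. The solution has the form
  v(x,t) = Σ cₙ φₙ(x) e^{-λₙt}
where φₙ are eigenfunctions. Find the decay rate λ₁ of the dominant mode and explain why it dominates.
Eigenvalues: λₙ = 1.9n²π².
First three modes:
  n=1: λ₁ = 1.9π² ≈ 18.752
  n=2: λ₂ = 7.6π² ≈ 75.009 (4× faster decay)
  n=3: λ₃ = 17.1π² ≈ 168.77 (9× faster decay)
As t → ∞, higher modes decay exponentially faster. The n=1 mode dominates: v ~ c₁ sin(πx) e^{-λ₁t}.
Decay rate: λ₁ = 1.9π² ≈ 18.752.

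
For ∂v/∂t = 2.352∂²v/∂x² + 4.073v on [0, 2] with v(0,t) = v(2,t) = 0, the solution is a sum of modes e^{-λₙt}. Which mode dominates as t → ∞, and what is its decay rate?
Eigenvalues: λₙ = 2.352n²π²/2² - 4.073.
First three modes:
  n=1: λ₁ = 2.352π²/2² - 4.073 ≈ 1.73
  n=2: λ₂ = 9.408π²/2² - 4.073 ≈ 19.14
  n=3: λ₃ = 21.168π²/2² - 4.073 ≈ 48.157
Since 2.352π²/2² ≈ 5.803 > 4.073, all λₙ > 0.
The n=1 mode decays slowest → dominates as t → ∞.
Asymptotic: v ~ c₁ sin(πx/2) e^{-λ₁t} with decay rate λ₁ ≈ 1.73.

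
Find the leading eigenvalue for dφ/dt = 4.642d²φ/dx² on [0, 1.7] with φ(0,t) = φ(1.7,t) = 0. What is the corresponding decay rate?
Eigenvalues: λₙ = 4.642n²π²/1.7².
First three modes:
  n=1: λ₁ = 4.642π²/1.7² ≈ 15.853
  n=2: λ₂ = 18.568π²/1.7² ≈ 63.411 (4× faster decay)
  n=3: λ₃ = 41.778π²/1.7² ≈ 142.676 (9× faster decay)
As t → ∞, higher modes decay exponentially faster. The n=1 mode dominates: φ ~ c₁ sin(πx/1.7) e^{-λ₁t}.
Decay rate: λ₁ = 4.642π²/1.7² ≈ 15.853.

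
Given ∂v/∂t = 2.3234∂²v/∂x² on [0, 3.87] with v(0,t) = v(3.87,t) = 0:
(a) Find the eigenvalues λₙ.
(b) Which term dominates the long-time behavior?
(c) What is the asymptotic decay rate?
Eigenvalues: λₙ = 2.3234n²π²/3.87².
First three modes:
  n=1: λ₁ = 2.3234π²/3.87² ≈ 1.531
  n=2: λ₂ = 9.2936π²/3.87² ≈ 6.124 (4× faster decay)
  n=3: λ₃ = 20.9106π²/3.87² ≈ 13.78 (9× faster decay)
As t → ∞, higher modes decay exponentially faster. The n=1 mode dominates: v ~ c₁ sin(πx/3.87) e^{-λ₁t}.
Decay rate: λ₁ = 2.3234π²/3.87² ≈ 1.531.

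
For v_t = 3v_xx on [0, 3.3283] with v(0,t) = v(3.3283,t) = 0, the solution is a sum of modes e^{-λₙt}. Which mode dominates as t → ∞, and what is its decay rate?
Eigenvalues: λₙ = 3n²π²/3.3283².
First three modes:
  n=1: λ₁ = 3π²/3.3283² ≈ 2.673
  n=2: λ₂ = 12π²/3.3283² ≈ 10.691 (4× faster decay)
  n=3: λ₃ = 27π²/3.3283² ≈ 24.056 (9× faster decay)
As t → ∞, higher modes decay exponentially faster. The n=1 mode dominates: v ~ c₁ sin(πx/3.3283) e^{-λ₁t}.
Decay rate: λ₁ = 3π²/3.3283² ≈ 2.673.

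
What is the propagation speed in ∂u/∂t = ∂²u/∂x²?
Infinite. The heat equation is parabolic, not hyperbolic, so disturbances propagate instantly.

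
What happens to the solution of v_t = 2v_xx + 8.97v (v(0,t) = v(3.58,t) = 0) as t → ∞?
v grows unboundedly. Reaction dominates diffusion (r=8.97 > κπ²/L²≈1.54); solution grows exponentially.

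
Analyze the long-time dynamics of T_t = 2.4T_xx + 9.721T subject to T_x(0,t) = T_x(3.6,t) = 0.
Long-time behavior: T grows unboundedly. With Neumann BCs the constant mode has diffusion eigenvalue 0, so any r > 0 makes it grow like e^(9.721t); solution grows exponentially.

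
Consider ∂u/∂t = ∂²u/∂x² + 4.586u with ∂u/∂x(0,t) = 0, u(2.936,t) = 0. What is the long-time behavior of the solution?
As t → ∞, u grows unboundedly. Reaction dominates diffusion (r=4.586 > κπ²/(4L²)≈0.29); solution grows exponentially.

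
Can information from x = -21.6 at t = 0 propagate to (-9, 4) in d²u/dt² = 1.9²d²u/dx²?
No. The domain of dependence is [-16.6, -1.4], and -21.6 is outside this interval.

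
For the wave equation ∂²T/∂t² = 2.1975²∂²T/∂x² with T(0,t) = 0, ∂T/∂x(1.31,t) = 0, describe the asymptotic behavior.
T oscillates (no decay). Energy is conserved; the solution oscillates indefinitely as standing waves.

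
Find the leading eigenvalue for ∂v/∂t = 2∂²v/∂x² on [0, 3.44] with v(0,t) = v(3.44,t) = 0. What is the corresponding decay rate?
Eigenvalues: λₙ = 2n²π²/3.44².
First three modes:
  n=1: λ₁ = 2π²/3.44² ≈ 1.668
  n=2: λ₂ = 8π²/3.44² ≈ 6.672 (4× faster decay)
  n=3: λ₃ = 18π²/3.44² ≈ 15.013 (9× faster decay)
As t → ∞, higher modes decay exponentially faster. The n=1 mode dominates: v ~ c₁ sin(πx/3.44) e^{-λ₁t}.
Decay rate: λ₁ = 2π²/3.44² ≈ 1.668.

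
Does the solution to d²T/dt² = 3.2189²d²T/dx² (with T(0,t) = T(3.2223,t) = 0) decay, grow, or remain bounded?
T oscillates (no decay). Energy is conserved; the solution oscillates indefinitely as standing waves.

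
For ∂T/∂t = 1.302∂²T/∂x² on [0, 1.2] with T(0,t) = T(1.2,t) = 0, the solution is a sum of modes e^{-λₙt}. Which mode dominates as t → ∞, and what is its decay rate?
Eigenvalues: λₙ = 1.302n²π²/1.2².
First three modes:
  n=1: λ₁ = 1.302π²/1.2² ≈ 8.924
  n=2: λ₂ = 5.208π²/1.2² ≈ 35.695 (4× faster decay)
  n=3: λ₃ = 11.718π²/1.2² ≈ 80.314 (9× faster decay)
As t → ∞, higher modes decay exponentially faster. The n=1 mode dominates: T ~ c₁ sin(πx/1.2) e^{-λ₁t}.
Decay rate: λ₁ = 1.302π²/1.2² ≈ 8.924.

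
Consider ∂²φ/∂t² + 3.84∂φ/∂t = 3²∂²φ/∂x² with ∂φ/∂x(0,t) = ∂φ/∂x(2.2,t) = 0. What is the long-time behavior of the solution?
As t → ∞, φ → constant (steady state). Damping (γ=3.84) dissipates the nonconstant modes; with Neumann BCs the spatial average obeys M''+γM'=0 and tends to a finite limit.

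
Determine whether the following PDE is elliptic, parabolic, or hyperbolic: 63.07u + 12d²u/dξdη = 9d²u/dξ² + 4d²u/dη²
Rewriting in standard form: -9d²u/dξ² + 12d²u/dξdη - 4d²u/dη² + 63.07u = 0. Coefficients: A = -9, B = 12, C = -4. B² - 4AC = 0, which is zero, so the equation is parabolic.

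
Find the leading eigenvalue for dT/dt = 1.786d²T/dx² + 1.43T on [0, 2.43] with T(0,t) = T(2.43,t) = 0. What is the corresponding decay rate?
Eigenvalues: λₙ = 1.786n²π²/2.43² - 1.43.
First three modes:
  n=1: λ₁ = 1.786π²/2.43² - 1.43 ≈ 1.555
  n=2: λ₂ = 7.144π²/2.43² - 1.43 ≈ 10.511
  n=3: λ₃ = 16.074π²/2.43² - 1.43 ≈ 25.437
Since 1.786π²/2.43² ≈ 2.985 > 1.43, all λₙ > 0.
The n=1 mode decays slowest → dominates as t → ∞.
Asymptotic: T ~ c₁ sin(πx/2.43) e^{-λ₁t} with decay rate λ₁ ≈ 1.555.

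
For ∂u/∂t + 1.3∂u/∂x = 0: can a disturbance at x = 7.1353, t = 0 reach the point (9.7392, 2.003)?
Yes. The characteristic through (9.7392, 2.003) passes through x = 7.1353.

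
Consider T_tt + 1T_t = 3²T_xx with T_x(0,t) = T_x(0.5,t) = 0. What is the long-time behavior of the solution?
As t → ∞, T → constant (steady state). Damping (γ=1) dissipates the nonconstant modes; with Neumann BCs the spatial average obeys M''+γM'=0 and tends to a finite limit.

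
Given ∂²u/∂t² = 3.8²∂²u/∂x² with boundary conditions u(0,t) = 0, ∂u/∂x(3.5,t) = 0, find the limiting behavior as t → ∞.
u oscillates (no decay). Energy is conserved; the solution oscillates indefinitely as standing waves.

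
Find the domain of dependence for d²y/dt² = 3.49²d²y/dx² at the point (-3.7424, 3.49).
Domain of dependence: [-15.9225, 8.4377]. Signals travel at speed 3.49, so data within |x - -3.7424| ≤ 3.49·3.49 = 12.1801 can reach the point.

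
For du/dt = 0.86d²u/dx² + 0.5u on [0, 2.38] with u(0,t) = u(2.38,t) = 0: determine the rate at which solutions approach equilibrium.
Eigenvalues: λₙ = 0.86n²π²/2.38² - 0.5.
First three modes:
  n=1: λ₁ = 0.86π²/2.38² - 0.5 ≈ 0.998
  n=2: λ₂ = 3.44π²/2.38² - 0.5 ≈ 5.494
  n=3: λ₃ = 7.74π²/2.38² - 0.5 ≈ 12.986
Since 0.86π²/2.38² ≈ 1.498 > 0.5, all λₙ > 0.
The n=1 mode decays slowest → dominates as t → ∞.
Asymptotic: u ~ c₁ sin(πx/2.38) e^{-λ₁t} with decay rate λ₁ ≈ 0.998.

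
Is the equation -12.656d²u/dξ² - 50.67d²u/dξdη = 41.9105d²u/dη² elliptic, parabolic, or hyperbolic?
Rewriting in standard form: -12.656d²u/dξ² - 50.67d²u/dξdη - 41.9105d²u/dη² = 0. Computing B² - 4AC with A = -12.656, B = -50.67, C = -41.9105: discriminant = 445.771748 (positive). Answer: hyperbolic.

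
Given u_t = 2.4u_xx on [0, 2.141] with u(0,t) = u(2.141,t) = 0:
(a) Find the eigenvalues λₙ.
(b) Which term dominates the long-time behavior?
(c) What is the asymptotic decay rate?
Eigenvalues: λₙ = 2.4n²π²/2.141².
First three modes:
  n=1: λ₁ = 2.4π²/2.141² ≈ 5.167
  n=2: λ₂ = 9.6π²/2.141² ≈ 20.67 (4× faster decay)
  n=3: λ₃ = 21.6π²/2.141² ≈ 46.507 (9× faster decay)
As t → ∞, higher modes decay exponentially faster. The n=1 mode dominates: u ~ c₁ sin(πx/2.141) e^{-λ₁t}.
Decay rate: λ₁ = 2.4π²/2.141² ≈ 5.167.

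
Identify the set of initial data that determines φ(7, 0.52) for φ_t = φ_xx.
The entire real line. The heat equation has infinite propagation speed: any initial disturbance instantly affects all points (though exponentially small far away).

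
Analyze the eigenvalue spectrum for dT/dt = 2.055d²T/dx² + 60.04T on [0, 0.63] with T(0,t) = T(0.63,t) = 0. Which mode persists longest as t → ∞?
Eigenvalues: λₙ = 2.055n²π²/0.63² - 60.04.
First three modes:
  n=1: λ₁ = 2.055π²/0.63² - 60.04 ≈ -8.939
  n=2: λ₂ = 8.22π²/0.63² - 60.04 ≈ 144.365
  n=3: λ₃ = 18.495π²/0.63² - 60.04 ≈ 399.87
Since 2.055π²/0.63² ≈ 51.101 < 60.04, λ₁ < 0.
The n=1 mode grows fastest (−λₙ is largest for n=1) → dominates.
Asymptotic: T ~ c₁ sin(πx/0.63) e^{8.939t} (exponential growth at rate −λ₁ ≈ 8.939).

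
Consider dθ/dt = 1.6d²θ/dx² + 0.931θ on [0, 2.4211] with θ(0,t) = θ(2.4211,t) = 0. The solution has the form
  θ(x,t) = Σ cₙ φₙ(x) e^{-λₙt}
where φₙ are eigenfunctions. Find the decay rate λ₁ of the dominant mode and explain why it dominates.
Eigenvalues: λₙ = 1.6n²π²/2.4211² - 0.931.
First three modes:
  n=1: λ₁ = 1.6π²/2.4211² - 0.931 ≈ 1.763
  n=2: λ₂ = 6.4π²/2.4211² - 0.931 ≈ 9.845
  n=3: λ₃ = 14.4π²/2.4211² - 0.931 ≈ 23.315
Since 1.6π²/2.4211² ≈ 2.694 > 0.931, all λₙ > 0.
The n=1 mode decays slowest → dominates as t → ∞.
Asymptotic: θ ~ c₁ sin(πx/2.4211) e^{-λ₁t} with decay rate λ₁ ≈ 1.763.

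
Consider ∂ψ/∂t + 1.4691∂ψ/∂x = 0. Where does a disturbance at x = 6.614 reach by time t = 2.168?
At x = 9.7990088. The characteristic carries data from (6.614, 0) to (9.7990088, 2.168).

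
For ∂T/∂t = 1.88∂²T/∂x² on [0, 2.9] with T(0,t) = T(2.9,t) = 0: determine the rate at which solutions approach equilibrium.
Eigenvalues: λₙ = 1.88n²π²/2.9².
First three modes:
  n=1: λ₁ = 1.88π²/2.9² ≈ 2.206
  n=2: λ₂ = 7.52π²/2.9² ≈ 8.825 (4× faster decay)
  n=3: λ₃ = 16.92π²/2.9² ≈ 19.857 (9× faster decay)
As t → ∞, higher modes decay exponentially faster. The n=1 mode dominates: T ~ c₁ sin(πx/2.9) e^{-λ₁t}.
Decay rate: λ₁ = 1.88π²/2.9² ≈ 2.206.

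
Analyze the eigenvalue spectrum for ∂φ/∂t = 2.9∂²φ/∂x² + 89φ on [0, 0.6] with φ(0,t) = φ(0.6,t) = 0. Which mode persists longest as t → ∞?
Eigenvalues: λₙ = 2.9n²π²/0.6² - 89.
First three modes:
  n=1: λ₁ = 2.9π²/0.6² - 89 ≈ -9.495
  n=2: λ₂ = 11.6π²/0.6² - 89 ≈ 229.021
  n=3: λ₃ = 26.1π²/0.6² - 89 ≈ 626.546
Since 2.9π²/0.6² ≈ 79.505 < 89, λ₁ < 0.
The n=1 mode grows fastest (−λₙ is largest for n=1) → dominates.
Asymptotic: φ ~ c₁ sin(πx/0.6) e^{9.495t} (exponential growth at rate −λ₁ ≈ 9.495).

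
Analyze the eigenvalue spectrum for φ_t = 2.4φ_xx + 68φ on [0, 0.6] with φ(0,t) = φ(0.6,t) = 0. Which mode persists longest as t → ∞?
Eigenvalues: λₙ = 2.4n²π²/0.6² - 68.
First three modes:
  n=1: λ₁ = 2.4π²/0.6² - 68 ≈ -2.203
  n=2: λ₂ = 9.6π²/0.6² - 68 ≈ 195.189
  n=3: λ₃ = 21.6π²/0.6² - 68 ≈ 524.176
Since 2.4π²/0.6² ≈ 65.797 < 68, λ₁ < 0.
The n=1 mode grows fastest (−λₙ is largest for n=1) → dominates.
Asymptotic: φ ~ c₁ sin(πx/0.6) e^{2.203t} (exponential growth at rate −λ₁ ≈ 2.203).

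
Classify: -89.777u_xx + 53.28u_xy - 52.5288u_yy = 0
Elliptic (discriminant = -16024.7539104).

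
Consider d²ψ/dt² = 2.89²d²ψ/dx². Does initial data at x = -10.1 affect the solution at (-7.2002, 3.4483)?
Yes. The domain of dependence is [-17.165787, 2.765387], and -10.1 ∈ [-17.165787, 2.765387].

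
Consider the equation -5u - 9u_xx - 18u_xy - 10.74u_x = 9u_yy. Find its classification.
Rewriting in standard form: -9u_xx - 18u_xy - 9u_yy - 10.74u_x - 5u = 0. Parabolic. (A = -9, B = -18, C = -9 gives B² - 4AC = 0.)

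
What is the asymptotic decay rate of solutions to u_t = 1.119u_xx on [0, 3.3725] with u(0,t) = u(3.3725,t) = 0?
Eigenvalues: λₙ = 1.119n²π²/3.3725².
First three modes:
  n=1: λ₁ = 1.119π²/3.3725² ≈ 0.971
  n=2: λ₂ = 4.476π²/3.3725² ≈ 3.884 (4× faster decay)
  n=3: λ₃ = 10.071π²/3.3725² ≈ 8.739 (9× faster decay)
As t → ∞, higher modes decay exponentially faster. The n=1 mode dominates: u ~ c₁ sin(πx/3.3725) e^{-λ₁t}.
Decay rate: λ₁ = 1.119π²/3.3725² ≈ 0.971.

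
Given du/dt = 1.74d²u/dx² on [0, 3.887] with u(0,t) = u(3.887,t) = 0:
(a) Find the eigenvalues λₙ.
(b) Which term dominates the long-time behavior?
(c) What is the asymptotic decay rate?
Eigenvalues: λₙ = 1.74n²π²/3.887².
First three modes:
  n=1: λ₁ = 1.74π²/3.887² ≈ 1.137
  n=2: λ₂ = 6.96π²/3.887² ≈ 4.547 (4× faster decay)
  n=3: λ₃ = 15.66π²/3.887² ≈ 10.23 (9× faster decay)
As t → ∞, higher modes decay exponentially faster. The n=1 mode dominates: u ~ c₁ sin(πx/3.887) e^{-λ₁t}.
Decay rate: λ₁ = 1.74π²/3.887² ≈ 1.137.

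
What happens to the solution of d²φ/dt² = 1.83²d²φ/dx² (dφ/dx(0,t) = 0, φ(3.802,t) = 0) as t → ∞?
φ oscillates (no decay). Energy is conserved; the solution oscillates indefinitely as standing waves.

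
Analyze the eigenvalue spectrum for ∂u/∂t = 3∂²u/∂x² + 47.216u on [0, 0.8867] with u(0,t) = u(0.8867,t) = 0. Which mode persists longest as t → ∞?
Eigenvalues: λₙ = 3n²π²/0.8867² - 47.216.
First three modes:
  n=1: λ₁ = 3π²/0.8867² - 47.216 ≈ -9.557
  n=2: λ₂ = 12π²/0.8867² - 47.216 ≈ 103.42
  n=3: λ₃ = 27π²/0.8867² - 47.216 ≈ 291.714
Since 3π²/0.8867² ≈ 37.659 < 47.216, λ₁ < 0.
The n=1 mode grows fastest (−λₙ is largest for n=1) → dominates.
Asymptotic: u ~ c₁ sin(πx/0.8867) e^{9.557t} (exponential growth at rate −λ₁ ≈ 9.557).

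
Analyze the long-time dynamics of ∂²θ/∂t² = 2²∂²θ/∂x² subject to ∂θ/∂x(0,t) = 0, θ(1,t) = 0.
Long-time behavior: θ oscillates (no decay). Energy is conserved; the solution oscillates indefinitely as standing waves.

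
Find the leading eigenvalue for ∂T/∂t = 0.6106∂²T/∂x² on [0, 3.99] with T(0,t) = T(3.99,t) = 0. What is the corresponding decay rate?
Eigenvalues: λₙ = 0.6106n²π²/3.99².
First three modes:
  n=1: λ₁ = 0.6106π²/3.99² ≈ 0.379
  n=2: λ₂ = 2.4424π²/3.99² ≈ 1.514 (4× faster decay)
  n=3: λ₃ = 5.4954π²/3.99² ≈ 3.407 (9× faster decay)
As t → ∞, higher modes decay exponentially faster. The n=1 mode dominates: T ~ c₁ sin(πx/3.99) e^{-λ₁t}.
Decay rate: λ₁ = 0.6106π²/3.99² ≈ 0.379.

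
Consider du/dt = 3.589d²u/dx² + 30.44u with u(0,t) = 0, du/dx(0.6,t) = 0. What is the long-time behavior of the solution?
As t → ∞, u grows unboundedly. Reaction dominates diffusion (r=30.44 > κπ²/(4L²)≈24.6); solution grows exponentially.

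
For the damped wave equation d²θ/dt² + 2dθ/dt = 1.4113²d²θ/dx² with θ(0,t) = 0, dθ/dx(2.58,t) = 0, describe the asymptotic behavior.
θ → 0. Damping (γ=2) dissipates energy; oscillations decay exponentially.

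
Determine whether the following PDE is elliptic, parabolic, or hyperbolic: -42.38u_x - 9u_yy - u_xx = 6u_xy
Rewriting in standard form: -u_xx - 6u_xy - 9u_yy - 42.38u_x = 0. Coefficients: A = -1, B = -6, C = -9. B² - 4AC = 0, which is zero, so the equation is parabolic.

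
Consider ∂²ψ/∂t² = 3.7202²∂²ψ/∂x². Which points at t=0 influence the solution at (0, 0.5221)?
Domain of dependence: [-1.94231642, 1.94231642]. Signals travel at speed 3.7202, so data within |x - 0| ≤ 3.7202·0.5221 = 1.94231642 can reach the point.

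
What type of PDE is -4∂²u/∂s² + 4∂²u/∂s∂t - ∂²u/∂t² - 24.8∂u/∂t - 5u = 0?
With A = -4, B = 4, C = -1, the discriminant is 0. This is a parabolic PDE.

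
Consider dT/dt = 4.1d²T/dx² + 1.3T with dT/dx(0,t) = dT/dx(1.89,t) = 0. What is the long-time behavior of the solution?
As t → ∞, T grows unboundedly. With Neumann BCs the constant mode has diffusion eigenvalue 0, so any r > 0 makes it grow like e^(1.3t); solution grows exponentially.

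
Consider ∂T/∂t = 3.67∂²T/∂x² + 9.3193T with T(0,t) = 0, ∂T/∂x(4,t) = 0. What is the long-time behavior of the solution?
As t → ∞, T grows unboundedly. Reaction dominates diffusion (r=9.3193 > κπ²/(4L²)≈0.57); solution grows exponentially.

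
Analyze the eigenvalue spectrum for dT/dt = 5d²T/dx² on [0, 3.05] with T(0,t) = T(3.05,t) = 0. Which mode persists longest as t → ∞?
Eigenvalues: λₙ = 5n²π²/3.05².
First three modes:
  n=1: λ₁ = 5π²/3.05² ≈ 5.305
  n=2: λ₂ = 20π²/3.05² ≈ 21.219 (4× faster decay)
  n=3: λ₃ = 45π²/3.05² ≈ 47.743 (9× faster decay)
As t → ∞, higher modes decay exponentially faster. The n=1 mode dominates: T ~ c₁ sin(πx/3.05) e^{-λ₁t}.
Decay rate: λ₁ = 5π²/3.05² ≈ 5.305.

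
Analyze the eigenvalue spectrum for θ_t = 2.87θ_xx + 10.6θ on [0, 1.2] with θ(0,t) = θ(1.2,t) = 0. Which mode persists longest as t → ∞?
Eigenvalues: λₙ = 2.87n²π²/1.2² - 10.6.
First three modes:
  n=1: λ₁ = 2.87π²/1.2² - 10.6 ≈ 9.071
  n=2: λ₂ = 11.48π²/1.2² - 10.6 ≈ 68.083
  n=3: λ₃ = 25.83π²/1.2² - 10.6 ≈ 166.436
Since 2.87π²/1.2² ≈ 19.671 > 10.6, all λₙ > 0.
The n=1 mode decays slowest → dominates as t → ∞.
Asymptotic: θ ~ c₁ sin(πx/1.2) e^{-λ₁t} with decay rate λ₁ ≈ 9.071.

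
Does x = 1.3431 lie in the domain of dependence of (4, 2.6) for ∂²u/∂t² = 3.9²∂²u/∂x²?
Yes. The domain of dependence is [-6.14, 14.14], and 1.3431 ∈ [-6.14, 14.14].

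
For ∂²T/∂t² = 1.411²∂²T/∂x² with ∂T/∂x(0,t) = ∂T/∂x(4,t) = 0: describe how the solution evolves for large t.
T oscillates about a mean that drifts linearly in t (generically unbounded; no decay). There is no damping, so the nonconstant modes persist as standing waves (energy conserved, no decay). But with Neumann conditions at both ends the constant mode has eigenvalue 0: the spatial mean M(t) of T satisfies M'' = 0, so M(t) = M(0) + M'(0)·t. Unless the initial velocity has zero mean (∫T_t(x,0)dx = 0), the solution grows linearly in t (unbounded, though not exponentially); if it does have zero mean, the solution stays bounded and simply oscillates.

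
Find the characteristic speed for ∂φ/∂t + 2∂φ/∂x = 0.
Speed = 2. Information travels along x - 2t = const (rightward).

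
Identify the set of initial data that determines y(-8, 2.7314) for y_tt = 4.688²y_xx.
Domain of dependence: [-20.8048032, 4.8048032]. Signals travel at speed 4.688, so data within |x - -8| ≤ 4.688·2.7314 = 12.8048032 can reach the point.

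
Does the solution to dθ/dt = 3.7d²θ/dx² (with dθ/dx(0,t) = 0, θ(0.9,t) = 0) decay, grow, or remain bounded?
θ → 0. Heat escapes through the Dirichlet boundary.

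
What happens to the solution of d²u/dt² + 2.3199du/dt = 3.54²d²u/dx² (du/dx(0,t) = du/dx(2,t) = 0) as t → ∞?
u → constant (steady state). Damping (γ=2.3199) dissipates the nonconstant modes; with Neumann BCs the spatial average obeys M''+γM'=0 and tends to a finite limit.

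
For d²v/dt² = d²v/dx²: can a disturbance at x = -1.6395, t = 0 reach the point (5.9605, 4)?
No. The domain of dependence is [1.9605, 9.9605], and -1.6395 is outside this interval.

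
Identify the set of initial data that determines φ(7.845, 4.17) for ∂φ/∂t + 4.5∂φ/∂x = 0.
A single point: x = -10.92. The characteristic through (7.845, 4.17) is x - 4.5t = const, so x = 7.845 - 4.5·4.17 = -10.92.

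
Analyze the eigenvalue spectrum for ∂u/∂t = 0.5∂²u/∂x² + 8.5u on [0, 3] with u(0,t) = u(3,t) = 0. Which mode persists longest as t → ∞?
Eigenvalues: λₙ = 0.5n²π²/3² - 8.5.
First three modes:
  n=1: λ₁ = 0.5π²/3² - 8.5 ≈ -7.952
  n=2: λ₂ = 2π²/3² - 8.5 ≈ -6.307
  n=3: λ₃ = 4.5π²/3² - 8.5 ≈ -3.565
Since 0.5π²/3² ≈ 0.548 < 8.5, λ₁ < 0.
The n=1 mode grows fastest (−λₙ is largest for n=1) → dominates.
Asymptotic: u ~ c₁ sin(πx/3) e^{7.952t} (exponential growth at rate −λ₁ ≈ 7.952).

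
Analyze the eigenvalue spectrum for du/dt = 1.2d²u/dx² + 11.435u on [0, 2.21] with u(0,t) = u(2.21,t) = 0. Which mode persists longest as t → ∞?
Eigenvalues: λₙ = 1.2n²π²/2.21² - 11.435.
First three modes:
  n=1: λ₁ = 1.2π²/2.21² - 11.435 ≈ -9.01
  n=2: λ₂ = 4.8π²/2.21² - 11.435 ≈ -1.735
  n=3: λ₃ = 10.8π²/2.21² - 11.435 ≈ 10.389
Since 1.2π²/2.21² ≈ 2.425 < 11.435, λ₁ < 0.
The n=1 mode grows fastest (−λₙ is largest for n=1) → dominates.
Asymptotic: u ~ c₁ sin(πx/2.21) e^{9.01t} (exponential growth at rate −λ₁ ≈ 9.01).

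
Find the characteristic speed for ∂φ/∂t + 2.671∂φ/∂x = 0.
Speed = 2.671. Information travels along x - 2.671t = const (rightward).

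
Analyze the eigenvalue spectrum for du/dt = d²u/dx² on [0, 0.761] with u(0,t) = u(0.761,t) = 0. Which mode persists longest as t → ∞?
Eigenvalues: λₙ = n²π²/0.761².
First three modes:
  n=1: λ₁ = π²/0.761² ≈ 17.042
  n=2: λ₂ = 4π²/0.761² ≈ 68.17 (4× faster decay)
  n=3: λ₃ = 9π²/0.761² ≈ 153.381 (9× faster decay)
As t → ∞, higher modes decay exponentially faster. The n=1 mode dominates: u ~ c₁ sin(πx/0.761) e^{-λ₁t}.
Decay rate: λ₁ = π²/0.761² ≈ 17.042.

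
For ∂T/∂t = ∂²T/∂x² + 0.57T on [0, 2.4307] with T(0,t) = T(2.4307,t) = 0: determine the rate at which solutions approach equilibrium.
Eigenvalues: λₙ = n²π²/2.4307² - 0.57.
First three modes:
  n=1: λ₁ = π²/2.4307² - 0.57 ≈ 1.1
  n=2: λ₂ = 4π²/2.4307² - 0.57 ≈ 6.112
  n=3: λ₃ = 9π²/2.4307² - 0.57 ≈ 14.464
Since π²/2.4307² ≈ 1.67 > 0.57, all λₙ > 0.
The n=1 mode decays slowest → dominates as t → ∞.
Asymptotic: T ~ c₁ sin(πx/2.4307) e^{-λ₁t} with decay rate λ₁ ≈ 1.1.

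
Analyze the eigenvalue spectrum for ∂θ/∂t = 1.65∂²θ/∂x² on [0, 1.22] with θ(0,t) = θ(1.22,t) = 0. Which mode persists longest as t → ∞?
Eigenvalues: λₙ = 1.65n²π²/1.22².
First three modes:
  n=1: λ₁ = 1.65π²/1.22² ≈ 10.941
  n=2: λ₂ = 6.6π²/1.22² ≈ 43.765 (4× faster decay)
  n=3: λ₃ = 14.85π²/1.22² ≈ 98.471 (9× faster decay)
As t → ∞, higher modes decay exponentially faster. The n=1 mode dominates: θ ~ c₁ sin(πx/1.22) e^{-λ₁t}.
Decay rate: λ₁ = 1.65π²/1.22² ≈ 10.941.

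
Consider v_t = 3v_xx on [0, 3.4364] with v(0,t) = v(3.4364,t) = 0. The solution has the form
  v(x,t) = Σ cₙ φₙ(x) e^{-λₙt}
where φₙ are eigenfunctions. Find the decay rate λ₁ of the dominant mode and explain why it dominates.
Eigenvalues: λₙ = 3n²π²/3.4364².
First three modes:
  n=1: λ₁ = 3π²/3.4364² ≈ 2.507
  n=2: λ₂ = 12π²/3.4364² ≈ 10.029 (4× faster decay)
  n=3: λ₃ = 27π²/3.4364² ≈ 22.566 (9× faster decay)
As t → ∞, higher modes decay exponentially faster. The n=1 mode dominates: v ~ c₁ sin(πx/3.4364) e^{-λ₁t}.
Decay rate: λ₁ = 3π²/3.4364² ≈ 2.507.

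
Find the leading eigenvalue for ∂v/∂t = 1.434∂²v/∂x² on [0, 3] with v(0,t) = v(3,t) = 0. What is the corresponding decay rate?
Eigenvalues: λₙ = 1.434n²π²/3².
First three modes:
  n=1: λ₁ = 1.434π²/3² ≈ 1.573
  n=2: λ₂ = 5.736π²/3² ≈ 6.29 (4× faster decay)
  n=3: λ₃ = 12.906π²/3² ≈ 14.153 (9× faster decay)
As t → ∞, higher modes decay exponentially faster. The n=1 mode dominates: v ~ c₁ sin(πx/3) e^{-λ₁t}.
Decay rate: λ₁ = 1.434π²/3² ≈ 1.573.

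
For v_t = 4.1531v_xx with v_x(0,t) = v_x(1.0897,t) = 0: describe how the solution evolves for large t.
v → constant (steady state). Heat is conserved (no flux at boundaries); solution approaches the spatial average.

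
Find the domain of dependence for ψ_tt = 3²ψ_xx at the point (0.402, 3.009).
Domain of dependence: [-8.625, 9.429]. Signals travel at speed 3, so data within |x - 0.402| ≤ 3·3.009 = 9.027 can reach the point.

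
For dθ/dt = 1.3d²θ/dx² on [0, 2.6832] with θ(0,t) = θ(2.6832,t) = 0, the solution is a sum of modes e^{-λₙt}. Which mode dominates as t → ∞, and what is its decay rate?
Eigenvalues: λₙ = 1.3n²π²/2.6832².
First three modes:
  n=1: λ₁ = 1.3π²/2.6832² ≈ 1.782
  n=2: λ₂ = 5.2π²/2.6832² ≈ 7.128 (4× faster decay)
  n=3: λ₃ = 11.7π²/2.6832² ≈ 16.039 (9× faster decay)
As t → ∞, higher modes decay exponentially faster. The n=1 mode dominates: θ ~ c₁ sin(πx/2.6832) e^{-λ₁t}.
Decay rate: λ₁ = 1.3π²/2.6832² ≈ 1.782.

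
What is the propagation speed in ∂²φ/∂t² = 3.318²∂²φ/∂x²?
Speed = 3.318. Information travels along characteristics x = x₀ ± 3.318t.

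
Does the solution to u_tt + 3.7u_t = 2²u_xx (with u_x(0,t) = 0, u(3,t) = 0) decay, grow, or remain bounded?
u → 0. Damping (γ=3.7) dissipates energy; oscillations decay exponentially.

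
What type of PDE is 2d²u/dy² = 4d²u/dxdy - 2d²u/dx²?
Rewriting in standard form: 2d²u/dx² - 4d²u/dxdy + 2d²u/dy² = 0. With A = 2, B = -4, C = 2, the discriminant is 0. This is a parabolic PDE.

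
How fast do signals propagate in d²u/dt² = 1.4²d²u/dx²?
Speed = 1.4. Information travels along characteristics x = x₀ ± 1.4t.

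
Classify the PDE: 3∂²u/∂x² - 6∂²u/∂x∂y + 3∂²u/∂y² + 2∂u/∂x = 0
A = 3, B = -6, C = 3. Discriminant B² - 4AC = 0. Since 0 = 0, parabolic.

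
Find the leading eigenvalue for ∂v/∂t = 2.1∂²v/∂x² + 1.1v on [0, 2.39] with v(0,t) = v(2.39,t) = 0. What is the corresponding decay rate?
Eigenvalues: λₙ = 2.1n²π²/2.39² - 1.1.
First three modes:
  n=1: λ₁ = 2.1π²/2.39² - 1.1 ≈ 2.528
  n=2: λ₂ = 8.4π²/2.39² - 1.1 ≈ 13.414
  n=3: λ₃ = 18.9π²/2.39² - 1.1 ≈ 31.556
Since 2.1π²/2.39² ≈ 3.628 > 1.1, all λₙ > 0.
The n=1 mode decays slowest → dominates as t → ∞.
Asymptotic: v ~ c₁ sin(πx/2.39) e^{-λ₁t} with decay rate λ₁ ≈ 2.528.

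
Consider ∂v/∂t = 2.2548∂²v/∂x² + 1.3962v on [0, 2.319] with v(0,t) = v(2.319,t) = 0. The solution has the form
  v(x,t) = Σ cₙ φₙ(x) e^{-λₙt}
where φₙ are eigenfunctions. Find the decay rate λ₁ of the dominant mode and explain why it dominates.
Eigenvalues: λₙ = 2.2548n²π²/2.319² - 1.3962.
First three modes:
  n=1: λ₁ = 2.2548π²/2.319² - 1.3962 ≈ 2.742
  n=2: λ₂ = 9.0192π²/2.319² - 1.3962 ≈ 15.156
  n=3: λ₃ = 20.2932π²/2.319² - 1.3962 ≈ 35.847
Since 2.2548π²/2.319² ≈ 4.138 > 1.3962, all λₙ > 0.
The n=1 mode decays slowest → dominates as t → ∞.
Asymptotic: v ~ c₁ sin(πx/2.319) e^{-λ₁t} with decay rate λ₁ ≈ 2.742.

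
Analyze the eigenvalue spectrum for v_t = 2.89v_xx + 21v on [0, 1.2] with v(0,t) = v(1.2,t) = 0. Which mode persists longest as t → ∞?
Eigenvalues: λₙ = 2.89n²π²/1.2² - 21.
First three modes:
  n=1: λ₁ = 2.89π²/1.2² - 21 ≈ -1.192
  n=2: λ₂ = 11.56π²/1.2² - 21 ≈ 58.231
  n=3: λ₃ = 26.01π²/1.2² - 21 ≈ 157.27
Since 2.89π²/1.2² ≈ 19.808 < 21, λ₁ < 0.
The n=1 mode grows fastest (−λₙ is largest for n=1) → dominates.
Asymptotic: v ~ c₁ sin(πx/1.2) e^{1.192t} (exponential growth at rate −λ₁ ≈ 1.192).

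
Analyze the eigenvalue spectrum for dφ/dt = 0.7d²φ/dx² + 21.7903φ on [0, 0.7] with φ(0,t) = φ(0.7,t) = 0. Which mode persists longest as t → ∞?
Eigenvalues: λₙ = 0.7n²π²/0.7² - 21.7903.
First three modes:
  n=1: λ₁ = 0.7π²/0.7² - 21.7903 ≈ -7.691
  n=2: λ₂ = 2.8π²/0.7² - 21.7903 ≈ 34.607
  n=3: λ₃ = 6.3π²/0.7² - 21.7903 ≈ 105.105
Since 0.7π²/0.7² ≈ 14.099 < 21.7903, λ₁ < 0.
The n=1 mode grows fastest (−λₙ is largest for n=1) → dominates.
Asymptotic: φ ~ c₁ sin(πx/0.7) e^{7.691t} (exponential growth at rate −λ₁ ≈ 7.691).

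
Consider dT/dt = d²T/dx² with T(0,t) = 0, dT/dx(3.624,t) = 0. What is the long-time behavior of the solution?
As t → ∞, T → 0. Heat escapes through the Dirichlet boundary.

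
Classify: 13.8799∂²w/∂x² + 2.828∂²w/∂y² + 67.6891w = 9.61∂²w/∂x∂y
Rewriting in standard form: 13.8799∂²w/∂x² - 9.61∂²w/∂x∂y + 2.828∂²w/∂y² + 67.6891w = 0. Elliptic (discriminant = -64.6573288).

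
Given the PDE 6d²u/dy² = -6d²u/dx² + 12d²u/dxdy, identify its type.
Rewriting in standard form: 6d²u/dx² - 12d²u/dxdy + 6d²u/dy² = 0. The second-order coefficients are A = 6, B = -12, C = 6. Since B² - 4AC = 0 = 0, this is a parabolic PDE.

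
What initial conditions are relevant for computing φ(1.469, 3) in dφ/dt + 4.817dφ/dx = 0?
A single point: x = -12.982. The characteristic through (1.469, 3) is x - 4.817t = const, so x = 1.469 - 4.817·3 = -12.982.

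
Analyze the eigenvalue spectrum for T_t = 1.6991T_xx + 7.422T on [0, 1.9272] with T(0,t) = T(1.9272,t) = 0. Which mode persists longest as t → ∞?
Eigenvalues: λₙ = 1.6991n²π²/1.9272² - 7.422.
First three modes:
  n=1: λ₁ = 1.6991π²/1.9272² - 7.422 ≈ -2.907
  n=2: λ₂ = 6.7964π²/1.9272² - 7.422 ≈ 10.638
  n=3: λ₃ = 15.2919π²/1.9272² - 7.422 ≈ 33.214
Since 1.6991π²/1.9272² ≈ 4.515 < 7.422, λ₁ < 0.
The n=1 mode grows fastest (−λₙ is largest for n=1) → dominates.
Asymptotic: T ~ c₁ sin(πx/1.9272) e^{2.907t} (exponential growth at rate −λ₁ ≈ 2.907).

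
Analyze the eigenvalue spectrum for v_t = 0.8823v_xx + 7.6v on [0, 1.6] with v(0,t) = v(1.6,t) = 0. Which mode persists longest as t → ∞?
Eigenvalues: λₙ = 0.8823n²π²/1.6² - 7.6.
First three modes:
  n=1: λ₁ = 0.8823π²/1.6² - 7.6 ≈ -4.198
  n=2: λ₂ = 3.5292π²/1.6² - 7.6 ≈ 6.006
  n=3: λ₃ = 7.9407π²/1.6² - 7.6 ≈ 23.014
Since 0.8823π²/1.6² ≈ 3.402 < 7.6, λ₁ < 0.
The n=1 mode grows fastest (−λₙ is largest for n=1) → dominates.
Asymptotic: v ~ c₁ sin(πx/1.6) e^{4.198t} (exponential growth at rate −λ₁ ≈ 4.198).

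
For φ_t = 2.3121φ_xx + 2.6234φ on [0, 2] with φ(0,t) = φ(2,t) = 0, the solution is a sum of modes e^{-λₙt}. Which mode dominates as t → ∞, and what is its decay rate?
Eigenvalues: λₙ = 2.3121n²π²/2² - 2.6234.
First three modes:
  n=1: λ₁ = 2.3121π²/2² - 2.6234 ≈ 3.081
  n=2: λ₂ = 9.2484π²/2² - 2.6234 ≈ 20.196
  n=3: λ₃ = 20.8089π²/2² - 2.6234 ≈ 48.721
Since 2.3121π²/2² ≈ 5.705 > 2.6234, all λₙ > 0.
The n=1 mode decays slowest → dominates as t → ∞.
Asymptotic: φ ~ c₁ sin(πx/2) e^{-λ₁t} with decay rate λ₁ ≈ 3.081.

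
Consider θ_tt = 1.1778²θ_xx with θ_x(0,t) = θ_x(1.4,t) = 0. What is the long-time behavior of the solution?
As t → ∞, θ oscillates about a mean that drifts linearly in t (generically unbounded; no decay). There is no damping, so the nonconstant modes persist as standing waves (energy conserved, no decay). But with Neumann conditions at both ends the constant mode has eigenvalue 0: the spatial mean M(t) of θ satisfies M'' = 0, so M(t) = M(0) + M'(0)·t. Unless the initial velocity has zero mean (∫θ_t(x,0)dx = 0), the solution grows linearly in t (unbounded, though not exponentially); if it does have zero mean, the solution stays bounded and simply oscillates.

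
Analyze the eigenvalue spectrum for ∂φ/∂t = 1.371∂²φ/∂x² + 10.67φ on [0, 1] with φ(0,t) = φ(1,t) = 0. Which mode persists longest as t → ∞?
Eigenvalues: λₙ = 1.371n²π²/1² - 10.67.
First three modes:
  n=1: λ₁ = 1.371π² - 10.67 ≈ 2.861
  n=2: λ₂ = 5.484π² - 10.67 ≈ 43.455
  n=3: λ₃ = 12.339π² - 10.67 ≈ 111.111
Since 1.371π² ≈ 13.531 > 10.67, all λₙ > 0.
The n=1 mode decays slowest → dominates as t → ∞.
Asymptotic: φ ~ c₁ sin(πx/1) e^{-λ₁t} with decay rate λ₁ ≈ 2.861.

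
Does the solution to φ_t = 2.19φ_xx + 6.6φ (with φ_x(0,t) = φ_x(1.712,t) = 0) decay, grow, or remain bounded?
φ grows unboundedly. With Neumann BCs the constant mode has diffusion eigenvalue 0, so any r > 0 makes it grow like e^(6.6t); solution grows exponentially.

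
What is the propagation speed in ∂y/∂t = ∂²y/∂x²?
Infinite. The heat equation is parabolic, not hyperbolic, so disturbances propagate instantly.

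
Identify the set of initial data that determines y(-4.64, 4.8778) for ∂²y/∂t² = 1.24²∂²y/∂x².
Domain of dependence: [-10.688472, 1.408472]. Signals travel at speed 1.24, so data within |x - -4.64| ≤ 1.24·4.8778 = 6.048472 can reach the point.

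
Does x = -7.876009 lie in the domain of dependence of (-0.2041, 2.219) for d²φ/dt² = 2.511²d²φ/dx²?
No. The domain of dependence is [-5.776009, 5.367809], and -7.876009 is outside this interval.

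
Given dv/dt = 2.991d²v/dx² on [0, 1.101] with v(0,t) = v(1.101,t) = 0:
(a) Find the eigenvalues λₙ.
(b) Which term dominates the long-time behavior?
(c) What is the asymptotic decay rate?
Eigenvalues: λₙ = 2.991n²π²/1.101².
First three modes:
  n=1: λ₁ = 2.991π²/1.101² ≈ 24.352
  n=2: λ₂ = 11.964π²/1.101² ≈ 97.41 (4× faster decay)
  n=3: λ₃ = 26.919π²/1.101² ≈ 219.171 (9× faster decay)
As t → ∞, higher modes decay exponentially faster. The n=1 mode dominates: v ~ c₁ sin(πx/1.101) e^{-λ₁t}.
Decay rate: λ₁ = 2.991π²/1.101² ≈ 24.352.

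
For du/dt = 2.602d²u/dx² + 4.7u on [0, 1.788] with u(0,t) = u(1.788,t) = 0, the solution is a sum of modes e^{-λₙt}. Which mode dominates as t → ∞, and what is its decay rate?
Eigenvalues: λₙ = 2.602n²π²/1.788² - 4.7.
First three modes:
  n=1: λ₁ = 2.602π²/1.788² - 4.7 ≈ 3.333
  n=2: λ₂ = 10.408π²/1.788² - 4.7 ≈ 27.432
  n=3: λ₃ = 23.418π²/1.788² - 4.7 ≈ 67.596
Since 2.602π²/1.788² ≈ 8.033 > 4.7, all λₙ > 0.
The n=1 mode decays slowest → dominates as t → ∞.
Asymptotic: u ~ c₁ sin(πx/1.788) e^{-λ₁t} with decay rate λ₁ ≈ 3.333.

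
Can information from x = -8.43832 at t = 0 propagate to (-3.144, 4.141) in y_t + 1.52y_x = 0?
No. Only data at x = -9.43832 affects (-3.144, 4.141). Advection has one-way propagation along characteristics.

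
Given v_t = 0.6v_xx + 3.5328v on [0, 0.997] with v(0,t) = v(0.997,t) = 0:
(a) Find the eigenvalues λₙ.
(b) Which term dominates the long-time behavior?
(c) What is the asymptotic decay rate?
Eigenvalues: λₙ = 0.6n²π²/0.997² - 3.5328.
First three modes:
  n=1: λ₁ = 0.6π²/0.997² - 3.5328 ≈ 2.425
  n=2: λ₂ = 2.4π²/0.997² - 3.5328 ≈ 20.297
  n=3: λ₃ = 5.4π²/0.997² - 3.5328 ≈ 50.084
Since 0.6π²/0.997² ≈ 5.957 > 3.5328, all λₙ > 0.
The n=1 mode decays slowest → dominates as t → ∞.
Asymptotic: v ~ c₁ sin(πx/0.997) e^{-λ₁t} with decay rate λ₁ ≈ 2.425.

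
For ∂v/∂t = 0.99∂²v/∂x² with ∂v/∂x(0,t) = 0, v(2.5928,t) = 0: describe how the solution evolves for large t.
v → 0. Heat escapes through the Dirichlet boundary.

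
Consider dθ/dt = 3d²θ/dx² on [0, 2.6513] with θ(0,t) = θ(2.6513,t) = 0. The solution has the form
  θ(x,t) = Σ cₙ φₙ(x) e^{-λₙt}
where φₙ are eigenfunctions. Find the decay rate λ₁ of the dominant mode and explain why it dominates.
Eigenvalues: λₙ = 3n²π²/2.6513².
First three modes:
  n=1: λ₁ = 3π²/2.6513² ≈ 4.212
  n=2: λ₂ = 12π²/2.6513² ≈ 16.849 (4× faster decay)
  n=3: λ₃ = 27π²/2.6513² ≈ 37.909 (9× faster decay)
As t → ∞, higher modes decay exponentially faster. The n=1 mode dominates: θ ~ c₁ sin(πx/2.6513) e^{-λ₁t}.
Decay rate: λ₁ = 3π²/2.6513² ≈ 4.212.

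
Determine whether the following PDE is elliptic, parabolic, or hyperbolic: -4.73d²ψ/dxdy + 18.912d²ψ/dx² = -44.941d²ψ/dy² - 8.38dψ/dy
Rewriting in standard form: 18.912d²ψ/dx² - 4.73d²ψ/dxdy + 44.941d²ψ/dy² + 8.38dψ/dy = 0. Coefficients: A = 18.912, B = -4.73, C = 44.941. B² - 4AC = -3377.323868, which is negative, so the equation is elliptic.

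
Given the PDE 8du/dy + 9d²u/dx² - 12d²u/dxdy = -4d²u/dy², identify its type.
Rewriting in standard form: 9d²u/dx² - 12d²u/dxdy + 4d²u/dy² + 8du/dy = 0. The second-order coefficients are A = 9, B = -12, C = 4. Since B² - 4AC = 0 = 0, this is a parabolic PDE.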